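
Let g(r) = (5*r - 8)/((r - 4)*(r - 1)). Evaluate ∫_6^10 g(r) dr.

-log(5) + 6*log(3)

Factor the denominator: r**2 - 5*r + 4 = (r - 1)(r - 4).
Partial fractions: (5*r - 8)/((r - 4)*(r - 1)) = 1/(r - 1) + 4/(r - 4).
An antiderivative is F(r) = 4*log(r - 4) + log(r - 1).
Then F(10) - F(6) = (4*log(2) + 6*log(3)) - (log(80)) = -log(5) + 6*log(3).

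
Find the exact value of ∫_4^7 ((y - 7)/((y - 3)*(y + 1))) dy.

log(16/25)

Factor the denominator: y**2 - 2*y - 3 = (y + 1)(y - 3).
Partial fractions: (y - 7)/((y - 3)*(y + 1)) = 2/(y + 1) - 1/(y - 3).
An antiderivative is F(y) = -log(y - 3) + 2*log(y + 1).
Then F(7) - F(4) = (log(16)) - (log(25)) = log(16/25).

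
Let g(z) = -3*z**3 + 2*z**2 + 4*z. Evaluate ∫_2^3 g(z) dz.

By the power rule, an antiderivative is F(z) = -3*z**4/4 + 2*z**3/3 + 2*z**2.
Then F(3) - F(2) = (-99/4) - (4/3) = -313/12.

-313/12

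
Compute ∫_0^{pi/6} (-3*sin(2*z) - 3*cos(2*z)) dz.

An antiderivative is F(z) = -3*sin(2*z)/2 + 3*cos(2*z)/2.
Then F(pi/6) - F(0) = (3/4 - 3*sqrt(3)/4) - (3/2) = -3*sqrt(3)/4 - 3/4.

-3*sqrt(3)/4 - 3/4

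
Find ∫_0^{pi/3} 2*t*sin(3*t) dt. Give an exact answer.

Integrate by parts once (u = t, dv = 2*sin(3*t) dt).
An antiderivative is F(t) = -2*t*cos(3*t)/3 + 2*sin(3*t)/9.
Then F(pi/3) - F(0) = (2*pi/9) - (0) = 2*pi/9.

2*pi/9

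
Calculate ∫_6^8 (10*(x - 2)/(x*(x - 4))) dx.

-5*log(3) + 15*log(2)

Factor the denominator: x**2 - 4*x = x(x - 4).
Partial fractions: 10*(x - 2)/(x*(x - 4)) = 5/x + 5/(x - 4).
An antiderivative is F(x) = 5*log(x) + 5*log(x - 4).
Then F(8) - F(6) = (25*log(2)) - (5*log(3) + 10*log(2)) = -5*log(3) + 15*log(2).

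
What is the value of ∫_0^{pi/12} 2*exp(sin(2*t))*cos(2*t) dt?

Let u = sin(2*t), so du = 2*cos(2*t) dt. When t = 0, u = 0; when t = pi/12, u = 1/2.
The integral becomes ∫ exp(u) du from 0 to 1/2, with antiderivative exp(u).
Back in t: F(t) = exp(sin(2*t)).
Then F(pi/12) - F(0) = (exp(1/2)) - (1) = -1 + exp(1/2).

-1 + exp(1/2)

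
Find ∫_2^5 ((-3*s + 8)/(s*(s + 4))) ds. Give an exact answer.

Factor the denominator: s**2 + 4*s = (s + 4)s.
Partial fractions: (-3*s + 8)/(s*(s + 4)) = -5/(s + 4) + 2/s.
An antiderivative is F(s) = 2*log(s) - 5*log(s + 4).
Then F(5) - F(2) = (-10*log(3) + 2*log(5)) - (-5*log(3) - 3*log(2)) = -5*log(3) + 3*log(2) + 2*log(5).

-5*log(3) + 3*log(2) + 2*log(5)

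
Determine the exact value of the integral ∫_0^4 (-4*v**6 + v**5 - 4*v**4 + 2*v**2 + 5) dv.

By the power rule, an antiderivative is F(v) = -4*v**7/7 + v**6/6 - 4*v**5/5 + 2*v**3/3 + 5*v.
Then F(4) - F(0) = (-990796/105) - (0) = -990796/105.

-990796/105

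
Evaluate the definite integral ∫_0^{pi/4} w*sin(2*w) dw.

Integrate by parts once (u = w, dv = sin(2*w) dw).
An antiderivative is F(w) = -w*cos(2*w)/2 + sin(2*w)/4.
Then F(pi/4) - F(0) = (1/4) - (0) = 1/4.

1/4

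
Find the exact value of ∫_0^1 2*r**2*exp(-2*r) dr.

Integrate by parts twice (u = r^2, dv = 2*exp(-2*r) dr).
An antiderivative is F(r) = (-2*r**2 - 2*r - 1)*exp(-2*r)/2.
Then F(1) - F(0) = (-5*exp(-2)/2) - (-1/2) = (-5 + exp(2))*exp(-2)/2.

(-5 + exp(2))*exp(-2)/2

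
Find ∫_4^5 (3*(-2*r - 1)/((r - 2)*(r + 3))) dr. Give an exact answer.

Factor the denominator: r**2 + r - 6 = (r + 3)(r - 2).
Partial fractions: 3*(-2*r - 1)/((r - 2)*(r + 3)) = -3/(r + 3) - 3/(r - 2).
An antiderivative is F(r) = -3*log(r - 2) - 3*log(r + 3).
Then F(5) - F(4) = (-9*log(2) - 3*log(3)) - (-3*log(7) - 3*log(2)) = -6*log(2) - 3*log(3) + 3*log(7).

-6*log(2) - 3*log(3) + 3*log(7)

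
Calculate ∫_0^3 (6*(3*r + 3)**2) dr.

1134

Let u = 3*r + 3, so du = 3 dr. When r = 0, u = 3; when r = 3, u = 12.
The integral becomes 2·∫ u**2 du from 3 to 12, with antiderivative 2*u**3/3.
Back in r: F(r) = 2*(3*r + 3)**3/3.
Then F(3) - F(0) = (1152) - (18) = 1134.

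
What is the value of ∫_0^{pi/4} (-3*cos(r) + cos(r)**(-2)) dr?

1 - 3*sqrt(2)/2

An antiderivative is F(r) = -3*sin(r) + tan(r).
Then F(pi/4) - F(0) = (1 - 3*sqrt(2)/2) - (0) = 1 - 3*sqrt(2)/2.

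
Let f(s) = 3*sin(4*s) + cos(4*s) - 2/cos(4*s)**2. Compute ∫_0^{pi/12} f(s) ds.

3/8 - 3*sqrt(3)/8

An antiderivative is F(s) = sin(4*s)/4 - 3*cos(4*s)/4 - tan(4*s)/2.
Then F(pi/12) - F(0) = (-3*sqrt(3)/8 - 3/8) - (-3/4) = 3/8 - 3*sqrt(3)/8.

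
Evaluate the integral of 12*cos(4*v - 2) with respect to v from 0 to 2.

Let u = 4*v - 2, so du = 4 dv. When v = 0, u = -2; when v = 2, u = 6.
The integral becomes 3·∫ cos(u) du from -2 to 6, with antiderivative 3*sin(u).
Back in v: F(v) = 3*sin(4*v - 2).
Then F(2) - F(0) = (3*sin(6)) - (-3*sin(2)) = 3*sin(6) + 3*sin(2).

3*sin(6) + 3*sin(2)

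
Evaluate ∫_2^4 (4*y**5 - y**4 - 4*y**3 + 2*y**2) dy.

34304/15

By the power rule, an antiderivative is F(y) = 2*y**6/3 - y**5/5 - y**4 + 2*y**3/3.
Then F(4) - F(2) = (34688/15) - (128/5) = 34304/15.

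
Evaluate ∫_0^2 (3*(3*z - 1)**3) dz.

Let u = 3*z - 1, so du = 3 dz. When z = 0, u = -1; when z = 2, u = 5.
The integral becomes ∫ u**3 du from -1 to 5, with antiderivative u**4/4.
Back in z: F(z) = (3*z - 1)**4/4.
Then F(2) - F(0) = (625/4) - (1/4) = 156.

156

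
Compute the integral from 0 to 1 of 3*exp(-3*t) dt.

1 - exp(-3)

An antiderivative is F(t) = -exp(-3*t).
Then F(1) - F(0) = (-exp(-3)) - (-1) = 1 - exp(-3).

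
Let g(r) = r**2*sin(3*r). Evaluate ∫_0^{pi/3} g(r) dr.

-4/27 + pi**2/27

Integrate by parts twice (u = r^2, dv = sin(3*r) dr).
An antiderivative is F(r) = -r**2*cos(3*r)/3 + 2*r*sin(3*r)/9 + 2*cos(3*r)/27.
Then F(pi/3) - F(0) = (-2/27 + pi**2/27) - (2/27) = -4/27 + pi**2/27.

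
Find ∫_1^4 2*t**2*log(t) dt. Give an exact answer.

-14 + 256*log(2)/3

Integrate by parts once (u = ln t, dv = 2*t**2 dt).
An antiderivative is F(t) = 2*t**3*(3*log(t) - 1)/9.
Then F(4) - F(1) = (-128/9 + 256*log(2)/3) - (-2/9) = -14 + 256*log(2)/3.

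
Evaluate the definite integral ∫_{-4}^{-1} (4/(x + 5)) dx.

An antiderivative is F(x) = 4*log(x + 5).
Then F(-1) - F(-4) = (8*log(2)) - (0) = 8*log(2).

8*log(2)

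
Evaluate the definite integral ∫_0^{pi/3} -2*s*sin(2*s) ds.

-pi/6 - sqrt(3)/4

Integrate by parts once (u = s, dv = -2*sin(2*s) ds).
An antiderivative is F(s) = s*cos(2*s) - sin(2*s)/2.
Then F(pi/3) - F(0) = (-pi/6 - sqrt(3)/4) - (0) = -pi/6 - sqrt(3)/4.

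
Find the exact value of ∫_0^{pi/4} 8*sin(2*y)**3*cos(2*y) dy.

Let u = sin(2*y), so du = 2*cos(2*y) dy. When y = 0, u = 0; when y = pi/4, u = 1.
The integral becomes 4·∫ u**3 du from 0 to 1, with antiderivative u**4.
Back in y: F(y) = sin(2*y)**4.
Then F(pi/4) - F(0) = (1) - (0) = 1.

1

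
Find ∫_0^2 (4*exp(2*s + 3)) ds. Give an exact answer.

Let u = 2*s + 3, so du = 2 ds. When s = 0, u = 3; when s = 2, u = 7.
The integral becomes 2·∫ exp(u) du from 3 to 7, with antiderivative 2*exp(u).
Back in s: F(s) = 2*exp(2*s + 3).
Then F(2) - F(0) = (2*exp(7)) - (2*exp(3)) = -2*(1 - exp(4))*exp(3).

-2*(1 - exp(4))*exp(3)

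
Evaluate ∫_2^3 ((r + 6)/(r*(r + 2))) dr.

Factor the denominator: r**2 + 2*r = (r + 2)r.
Partial fractions: (r + 6)/(r*(r + 2)) = -2/(r + 2) + 3/r.
An antiderivative is F(r) = 3*log(r) - 2*log(r + 2).
Then F(3) - F(2) = (log(27/25)) - (-log(2)) = log(54/25).

log(54/25)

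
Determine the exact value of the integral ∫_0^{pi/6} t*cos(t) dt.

Integrate by parts once (u = t, dv = cos(t) dt).
An antiderivative is F(t) = t*sin(t) + cos(t).
Then F(pi/6) - F(0) = (pi/12 + sqrt(3)/2) - (1) = -1 + pi/12 + sqrt(3)/2.

-1 + pi/12 + sqrt(3)/2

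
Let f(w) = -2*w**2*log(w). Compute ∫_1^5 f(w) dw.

Integrate by parts once (u = ln w, dv = -2*w**2 dw).
An antiderivative is F(w) = -2*w**3*(3*log(w) - 1)/9.
Then F(5) - F(1) = (250/9 - 250*log(5)/3) - (2/9) = 248/9 - 250*log(5)/3.

248/9 - 250*log(5)/3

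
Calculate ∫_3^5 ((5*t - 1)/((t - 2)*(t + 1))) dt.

-2*log(2) + 5*log(3)

Factor the denominator: t**2 - t - 2 = (t + 1)(t - 2).
Partial fractions: (5*t - 1)/((t - 2)*(t + 1)) = 2/(t + 1) + 3/(t - 2).
An antiderivative is F(t) = 3*log(t - 2) + 2*log(t + 1).
Then F(5) - F(3) = (2*log(2) + 5*log(3)) - (log(16)) = -2*log(2) + 5*log(3).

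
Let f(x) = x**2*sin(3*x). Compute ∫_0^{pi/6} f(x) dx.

Integrate by parts twice (u = x^2, dv = sin(3*x) dx).
An antiderivative is F(x) = -x**2*cos(3*x)/3 + 2*x*sin(3*x)/9 + 2*cos(3*x)/27.
Then F(pi/6) - F(0) = (pi/27) - (2/27) = -2/27 + pi/27.

-2/27 + pi/27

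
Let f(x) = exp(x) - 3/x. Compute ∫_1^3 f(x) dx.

An antiderivative is F(x) = exp(x) - 3*log(x).
Then F(3) - F(1) = (-log(27) + exp(3)) - (exp(1)) = -log(27) - exp(1) + exp(3).

-log(27) - exp(1) + exp(3)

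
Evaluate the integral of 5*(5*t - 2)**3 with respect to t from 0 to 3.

Let u = 5*t - 2, so du = 5 dt. When t = 0, u = -2; when t = 3, u = 13.
The integral becomes ∫ u**3 du from -2 to 13, with antiderivative u**4/4.
Back in t: F(t) = (5*t - 2)**4/4.
Then F(3) - F(0) = (28561/4) - (4) = 28545/4.

28545/4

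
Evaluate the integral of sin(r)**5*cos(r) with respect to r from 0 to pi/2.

Let u = sin(r), so du = cos(r) dr. When r = 0, u = 0; when r = pi/2, u = 1.
The integral becomes ∫ u**5 du from 0 to 1, with antiderivative u**6/6.
Back in r: F(r) = sin(r)**6/6.
Then F(pi/2) - F(0) = (1/6) - (0) = 1/6.

1/6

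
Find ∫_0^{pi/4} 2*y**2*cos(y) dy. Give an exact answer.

sqrt(2)*(-32 + pi**2 + 8*pi)/16

Integrate by parts twice (u = y^2, dv = 2*cos(y) dy).
An antiderivative is F(y) = 2*y**2*sin(y) + 4*y*cos(y) - 4*sin(y).
Then F(pi/4) - F(0) = (sqrt(2)*(-32 + pi**2 + 8*pi)/16) - (0) = sqrt(2)*(-32 + pi**2 + 8*pi)/16.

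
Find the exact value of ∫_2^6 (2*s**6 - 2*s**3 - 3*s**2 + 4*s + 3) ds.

554212/7

By the power rule, an antiderivative is F(s) = 2*s**7/7 - s**4/2 - s**3 + 2*s**2 + 3*s.
Then F(6) - F(2) = (554454/7) - (242/7) = 554212/7.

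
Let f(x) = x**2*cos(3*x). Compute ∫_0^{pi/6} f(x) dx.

-2/27 + pi**2/108

Integrate by parts twice (u = x^2, dv = cos(3*x) dx).
An antiderivative is F(x) = x**2*sin(3*x)/3 + 2*x*cos(3*x)/9 - 2*sin(3*x)/27.
Then F(pi/6) - F(0) = (-2/27 + pi**2/108) - (0) = -2/27 + pi**2/108.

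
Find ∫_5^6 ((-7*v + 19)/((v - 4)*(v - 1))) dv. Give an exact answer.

Factor the denominator: v**2 - 5*v + 4 = (v - 1)(v - 4).
Partial fractions: (-7*v + 19)/((v - 4)*(v - 1)) = -4/(v - 1) - 3/(v - 4).
An antiderivative is F(v) = -3*log(v - 4) - 4*log(v - 1).
Then F(6) - F(5) = (-4*log(5) - 3*log(2)) - (-8*log(2)) = -4*log(5) + 5*log(2).

-4*log(5) + 5*log(2)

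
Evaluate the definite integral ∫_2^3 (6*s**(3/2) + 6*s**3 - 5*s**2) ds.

-48*sqrt(2)/5 + 108*sqrt(3)/5 + 395/6

By the power rule, an antiderivative is F(s) = 12*s**(5/2)/5 + 3*s**4/2 - 5*s**3/3.
Then F(3) - F(2) = (108*sqrt(3)/5 + 153/2) - (32/3 + 48*sqrt(2)/5) = -48*sqrt(2)/5 + 108*sqrt(3)/5 + 395/6.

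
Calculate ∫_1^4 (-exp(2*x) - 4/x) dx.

An antiderivative is F(x) = -exp(2*x)/2 - 4*log(x).
Then F(4) - F(1) = (-exp(8)/2 - 8*log(2)) - (-exp(2)/2) = -exp(8)/2 - 8*log(2) + exp(2)/2.

-exp(8)/2 - 8*log(2) + exp(2)/2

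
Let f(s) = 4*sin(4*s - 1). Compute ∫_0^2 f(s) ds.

-cos(7) + cos(1)

Let u = 4*s - 1, so du = 4 ds. When s = 0, u = -1; when s = 2, u = 7.
The integral becomes ∫ sin(u) du from -1 to 7, with antiderivative -cos(u).
Back in s: F(s) = -cos(4*s - 1).
Then F(2) - F(0) = (-cos(7)) - (-cos(1)) = -cos(7) + cos(1).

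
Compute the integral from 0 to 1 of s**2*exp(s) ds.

-2 + E

Integrate by parts twice (u = s^2, dv = exp(s) ds).
An antiderivative is F(s) = (s**2 - 2*s + 2)*exp(s).
Then F(1) - F(0) = (E) - (2) = -2 + E.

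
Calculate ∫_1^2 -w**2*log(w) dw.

7/9 - 8*log(2)/3

Integrate by parts once (u = ln w, dv = -w**2 dw).
An antiderivative is F(w) = -w**3*(3*log(w) - 1)/9.
Then F(2) - F(1) = (8/9 - 8*log(2)/3) - (1/9) = 7/9 - 8*log(2)/3.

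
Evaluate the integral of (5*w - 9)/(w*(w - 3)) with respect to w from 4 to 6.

-3*log(2) + 5*log(3)

Factor the denominator: w**2 - 3*w = w(w - 3).
Partial fractions: (5*w - 9)/(w*(w - 3)) = 3/w + 2/(w - 3).
An antiderivative is F(w) = 3*log(w) + 2*log(w - 3).
Then F(6) - F(4) = (3*log(2) + 5*log(3)) - (log(64)) = -3*log(2) + 5*log(3).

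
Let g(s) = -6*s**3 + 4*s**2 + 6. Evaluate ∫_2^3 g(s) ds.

-397/6

By the power rule, an antiderivative is F(s) = -3*s**4/2 + 4*s**3/3 + 6*s.
Then F(3) - F(2) = (-135/2) - (-4/3) = -397/6.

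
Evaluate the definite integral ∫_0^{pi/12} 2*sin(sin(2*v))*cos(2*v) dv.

1 - cos(1/2)

Let u = sin(2*v), so du = 2*cos(2*v) dv. When v = 0, u = 0; when v = pi/12, u = 1/2.
The integral becomes ∫ sin(u) du from 0 to 1/2, with antiderivative -cos(u).
Back in v: F(v) = -cos(sin(2*v)).
Then F(pi/12) - F(0) = (-cos(1/2)) - (-1) = 1 - cos(1/2).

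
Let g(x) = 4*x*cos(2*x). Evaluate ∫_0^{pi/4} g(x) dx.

-1 + pi/2

Integrate by parts once (u = x, dv = 4*cos(2*x) dx).
An antiderivative is F(x) = 2*x*sin(2*x) + cos(2*x).
Then F(pi/4) - F(0) = (pi/2) - (1) = -1 + pi/2.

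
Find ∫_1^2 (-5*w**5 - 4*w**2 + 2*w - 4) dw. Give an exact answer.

By the power rule, an antiderivative is F(w) = -5*w**6/6 - 4*w**3/3 + w**2 - 4*w.
Then F(2) - F(1) = (-68) - (-31/6) = -377/6.

-377/6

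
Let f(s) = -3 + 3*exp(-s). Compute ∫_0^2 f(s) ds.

-3 - 3*exp(-2)

An antiderivative is F(s) = -3*s - 3*exp(-s).
Then F(2) - F(0) = (-6 - 3*exp(-2)) - (-3) = -3 - 3*exp(-2).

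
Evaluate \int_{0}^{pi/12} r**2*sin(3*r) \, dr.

-2/27 - sqrt(2)*pi**2/864 + sqrt(2)*pi/108 + sqrt(2)/27

Integrate by parts twice (u = r^2, dv = sin(3*r) dr).
An antiderivative is F(r) = -r**2*cos(3*r)/3 + 2*r*sin(3*r)/9 + 2*cos(3*r)/27.
Then F(pi/12) - F(0) = (sqrt(2)*(-pi**2 + 8*pi + 32)/864) - (2/27) = -2/27 - sqrt(2)*pi**2/864 + sqrt(2)*pi/108 + sqrt(2)/27.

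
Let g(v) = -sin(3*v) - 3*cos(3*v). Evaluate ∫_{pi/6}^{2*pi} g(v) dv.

4/3

An antiderivative is F(v) = -sin(3*v) + cos(3*v)/3.
Then F(2*pi) - F(pi/6) = (1/3) - (-1) = 4/3.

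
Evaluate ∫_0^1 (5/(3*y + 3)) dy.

5*log(2)/3

An antiderivative is F(y) = 5*log(3*y + 3)/3.
Then F(1) - F(0) = (5*log(6)/3) - (5*log(3)/3) = 5*log(2)/3.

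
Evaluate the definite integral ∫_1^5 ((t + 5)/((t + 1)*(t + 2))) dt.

Factor the denominator: t**2 + 3*t + 2 = (t + 2)(t + 1).
Partial fractions: (t + 5)/((t + 1)*(t + 2)) = -3/(t + 2) + 4/(t + 1).
An antiderivative is F(t) = 4*log(t + 1) - 3*log(t + 2).
Then F(5) - F(1) = (-3*log(7) + 4*log(2) + 4*log(3)) - (log(16/27)) = -3*log(7) + 7*log(3).

-3*log(7) + 7*log(3)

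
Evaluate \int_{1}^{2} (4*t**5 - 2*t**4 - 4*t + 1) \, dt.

By the power rule, an antiderivative is F(t) = 2*t**6/3 - 2*t**5/5 - 2*t**2 + t.
Then F(2) - F(1) = (358/15) - (-11/15) = 123/5.

123/5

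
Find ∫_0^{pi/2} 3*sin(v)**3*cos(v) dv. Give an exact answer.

3/4

Let u = sin(v), so du = cos(v) dv. When v = 0, u = 0; when v = pi/2, u = 1.
The integral becomes 3·∫ u**3 du from 0 to 1, with antiderivative 3*u**4/4.
Back in v: F(v) = 3*sin(v)**4/4.
Then F(pi/2) - F(0) = (3/4) - (0) = 3/4.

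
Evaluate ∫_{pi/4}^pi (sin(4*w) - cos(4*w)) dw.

-1/2

An antiderivative is F(w) = -sin(4*w)/4 - cos(4*w)/4.
Then F(pi) - F(pi/4) = (-1/4) - (1/4) = -1/2.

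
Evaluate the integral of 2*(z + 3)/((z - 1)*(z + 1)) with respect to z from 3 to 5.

log(64/9)

Factor the denominator: z**2 - 1 = (z + 1)(z - 1).
Partial fractions: 2*(z + 3)/((z - 1)*(z + 1)) = -2/(z + 1) + 4/(z - 1).
An antiderivative is F(z) = 4*log(z - 1) - 2*log(z + 1).
Then F(5) - F(3) = (log(64/9)) - (0) = log(64/9).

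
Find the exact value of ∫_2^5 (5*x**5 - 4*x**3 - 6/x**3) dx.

1235787/100

By the power rule, an antiderivative is F(x) = 5*x**6/6 - x**4 + 3/x**2.
Then F(5) - F(2) = (1859393/150) - (457/12) = 1235787/100.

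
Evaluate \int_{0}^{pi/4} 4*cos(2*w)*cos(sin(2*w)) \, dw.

2*sin(1)

Let u = sin(2*w), so du = 2*cos(2*w) dw. When w = 0, u = 0; when w = pi/4, u = 1.
The integral becomes 2·∫ cos(u) du from 0 to 1, with antiderivative 2*sin(u).
Back in w: F(w) = 2*sin(sin(2*w)).
Then F(pi/4) - F(0) = (2*sin(1)) - (0) = 2*sin(1).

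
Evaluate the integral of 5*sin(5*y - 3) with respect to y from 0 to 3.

Let u = 5*y - 3, so du = 5 dy. When y = 0, u = -3; when y = 3, u = 12.
The integral becomes ∫ sin(u) du from -3 to 12, with antiderivative -cos(u).
Back in y: F(y) = -cos(5*y - 3).
Then F(3) - F(0) = (-cos(12)) - (-cos(3)) = cos(3) - cos(12).

cos(3) - cos(12)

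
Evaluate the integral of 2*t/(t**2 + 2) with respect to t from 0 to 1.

log(3/2)

Let u = t**2 + 2, so du = 2*t dt. When t = 0, u = 2; when t = 1, u = 3.
The integral becomes ∫ 1/u du from 2 to 3, with antiderivative log(u).
Back in t: F(t) = log(t**2 + 2).
Then F(1) - F(0) = (log(3)) - (log(2)) = log(3/2).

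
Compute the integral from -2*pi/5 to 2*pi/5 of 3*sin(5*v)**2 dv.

6*pi/5

Use the identity sin^2(5*v) = (1 - cos(10*v))/2.
An antiderivative is F(v) = 3*v/2 - 3*sin(10*v)/20.
Then F(2*pi/5) - F(-2*pi/5) = (3*pi/5) - (-3*pi/5) = 6*pi/5.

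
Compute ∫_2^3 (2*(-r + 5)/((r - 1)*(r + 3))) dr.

Factor the denominator: r**2 + 2*r - 3 = (r + 3)(r - 1).
Partial fractions: 2*(-r + 5)/((r - 1)*(r + 3)) = -4/(r + 3) + 2/(r - 1).
An antiderivative is F(r) = 2*log(r - 1) - 4*log(r + 3).
Then F(3) - F(2) = (-4*log(3) - 2*log(2)) - (-4*log(5)) = -4*log(3) - 2*log(2) + 4*log(5).

-4*log(3) - 2*log(2) + 4*log(5)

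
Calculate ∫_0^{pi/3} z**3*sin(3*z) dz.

Integrate by parts 3 times (u = z^3, dv = sin(3*z) dz).
An antiderivative is F(z) = -z**3*cos(3*z)/3 + z**2*sin(3*z)/3 + 2*z*cos(3*z)/9 - 2*sin(3*z)/27.
Then F(pi/3) - F(0) = (pi*(-6 + pi**2)/81) - (0) = pi*(-6 + pi**2)/81.

pi*(-6 + pi**2)/81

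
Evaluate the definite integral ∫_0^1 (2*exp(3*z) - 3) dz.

-11/3 + 2*exp(3)/3

An antiderivative is F(z) = 2*exp(3*z)/3 - 3*z.
Then F(1) - F(0) = (-3 + 2*exp(3)/3) - (2/3) = -11/3 + 2*exp(3)/3.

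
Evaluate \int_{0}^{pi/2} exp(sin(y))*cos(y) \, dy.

-1 + E

Let u = sin(y), so du = cos(y) dy. When y = 0, u = 0; when y = pi/2, u = 1.
The integral becomes ∫ exp(u) du from 0 to 1, with antiderivative exp(u).
Back in y: F(y) = exp(sin(y)).
Then F(pi/2) - F(0) = (E) - (1) = -1 + E.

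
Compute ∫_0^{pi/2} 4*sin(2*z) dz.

4

An antiderivative is F(z) = -2*cos(2*z).
Then F(pi/2) - F(0) = (2) - (-2) = 4.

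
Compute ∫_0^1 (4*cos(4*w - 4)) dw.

Let u = 4*w - 4, so du = 4 dw. When w = 0, u = -4; when w = 1, u = 0.
The integral becomes ∫ cos(u) du from -4 to 0, with antiderivative sin(u).
Back in w: F(w) = sin(4*w - 4).
Then F(1) - F(0) = (0) - (-sin(4)) = sin(4).

sin(4)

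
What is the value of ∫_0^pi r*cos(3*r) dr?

Integrate by parts once (u = r, dv = cos(3*r) dr).
An antiderivative is F(r) = r*sin(3*r)/3 + cos(3*r)/9.
Then F(pi) - F(0) = (-1/9) - (1/9) = -2/9.

-2/9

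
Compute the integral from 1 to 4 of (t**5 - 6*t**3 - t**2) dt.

By the power rule, an antiderivative is F(t) = t**6/6 - 3*t**4/2 - t**3/3.
Then F(4) - F(1) = (832/3) - (-5/3) = 279.

279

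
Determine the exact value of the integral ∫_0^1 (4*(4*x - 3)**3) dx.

-20

Let u = 4*x - 3, so du = 4 dx. When x = 0, u = -3; when x = 1, u = 1.
The integral becomes ∫ u**3 du from -3 to 1, with antiderivative u**4/4.
Back in x: F(x) = (4*x - 3)**4/4.
Then F(1) - F(0) = (1/4) - (81/4) = -20.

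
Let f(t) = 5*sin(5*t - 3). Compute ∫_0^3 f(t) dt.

Let u = 5*t - 3, so du = 5 dt. When t = 0, u = -3; when t = 3, u = 12.
The integral becomes ∫ sin(u) du from -3 to 12, with antiderivative -cos(u).
Back in t: F(t) = -cos(5*t - 3).
Then F(3) - F(0) = (-cos(12)) - (-cos(3)) = cos(3) - cos(12).

cos(3) - cos(12)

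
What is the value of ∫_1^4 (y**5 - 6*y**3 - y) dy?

By the power rule, an antiderivative is F(y) = y**6/6 - 3*y**4/2 - y**2/2.
Then F(4) - F(1) = (872/3) - (-11/6) = 585/2.

585/2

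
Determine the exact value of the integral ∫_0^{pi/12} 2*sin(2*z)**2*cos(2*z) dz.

1/24

Let u = sin(2*z), so du = 2*cos(2*z) dz. When z = 0, u = 0; when z = pi/12, u = 1/2.
The integral becomes ∫ u**2 du from 0 to 1/2, with antiderivative u**3/3.
Back in z: F(z) = sin(2*z)**3/3.
Then F(pi/12) - F(0) = (1/24) - (0) = 1/24.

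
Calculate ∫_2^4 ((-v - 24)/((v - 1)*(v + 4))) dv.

-9*log(3) + 8*log(2)

Factor the denominator: v**2 + 3*v - 4 = (v + 4)(v - 1).
Partial fractions: (-v - 24)/((v - 1)*(v + 4)) = 4/(v + 4) - 5/(v - 1).
An antiderivative is F(v) = -5*log(v - 1) + 4*log(v + 4).
Then F(4) - F(2) = (-5*log(3) + 12*log(2)) - (4*log(2) + 4*log(3)) = -9*log(3) + 8*log(2).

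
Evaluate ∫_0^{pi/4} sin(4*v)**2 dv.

Use the identity sin^2(4*v) = (1 - cos(8*v))/2.
An antiderivative is F(v) = v/2 - sin(8*v)/16.
Then F(pi/4) - F(0) = (pi/8) - (0) = pi/8.

pi/8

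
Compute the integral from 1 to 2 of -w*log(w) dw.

3/4 - log(4)

Integrate by parts once (u = ln w, dv = -w dw).
An antiderivative is F(w) = -w**2*(2*log(w) - 1)/4.
Then F(2) - F(1) = (1 - log(4)) - (1/4) = 3/4 - log(4).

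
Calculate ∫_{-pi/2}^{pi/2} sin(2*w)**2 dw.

Use the identity sin^2(2*w) = (1 - cos(4*w))/2.
An antiderivative is F(w) = w/2 - sin(4*w)/8.
Then F(pi/2) - F(-pi/2) = (pi/4) - (-pi/4) = pi/2.

pi/2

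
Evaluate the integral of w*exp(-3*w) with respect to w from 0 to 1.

Integrate by parts once (u = w, dv = exp(-3*w) dw).
An antiderivative is F(w) = (-3*w - 1)*exp(-3*w)/9.
Then F(1) - F(0) = (-4*exp(-3)/9) - (-1/9) = (-4 + exp(3))*exp(-3)/9.

(-4 + exp(3))*exp(-3)/9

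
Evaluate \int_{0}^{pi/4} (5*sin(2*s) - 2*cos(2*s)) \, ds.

An antiderivative is F(s) = -sin(2*s) - 5*cos(2*s)/2.
Then F(pi/4) - F(0) = (-1) - (-5/2) = 3/2.

3/2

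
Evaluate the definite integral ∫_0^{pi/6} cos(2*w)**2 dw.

sqrt(3)/16 + pi/12

Use the identity cos^2(2*w) = (1 + cos(4*w))/2.
An antiderivative is F(w) = w/2 + sin(4*w)/8.
Then F(pi/6) - F(0) = (sqrt(3)/16 + pi/12) - (0) = sqrt(3)/16 + pi/12.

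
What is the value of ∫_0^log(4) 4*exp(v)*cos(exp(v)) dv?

-4*sin(1) + 4*sin(4)

Let u = exp(v), so du = exp(v) dv. When v = 0, u = 1; when v = log(4), u = 4.
The integral becomes 4·∫ cos(u) du from 1 to 4, with antiderivative 4*sin(u).
Back in v: F(v) = 4*sin(exp(v)).
Then F(log(4)) - F(0) = (4*sin(4)) - (4*sin(1)) = -4*sin(1) + 4*sin(4).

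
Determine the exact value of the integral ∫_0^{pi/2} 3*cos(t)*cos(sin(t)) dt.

Let u = sin(t), so du = cos(t) dt. When t = 0, u = 0; when t = pi/2, u = 1.
The integral becomes 3·∫ cos(u) du from 0 to 1, with antiderivative 3*sin(u).
Back in t: F(t) = 3*sin(sin(t)).
Then F(pi/2) - F(0) = (3*sin(1)) - (0) = 3*sin(1).

3*sin(1)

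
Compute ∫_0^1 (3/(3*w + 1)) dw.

An antiderivative is F(w) = log(3*w + 1).
Then F(1) - F(0) = (log(4)) - (0) = log(4).

log(4)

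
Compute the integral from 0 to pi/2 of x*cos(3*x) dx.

Integrate by parts once (u = x, dv = cos(3*x) dx).
An antiderivative is F(x) = x*sin(3*x)/3 + cos(3*x)/9.
Then F(pi/2) - F(0) = (-pi/6) - (1/9) = -pi/6 - 1/9.

-pi/6 - 1/9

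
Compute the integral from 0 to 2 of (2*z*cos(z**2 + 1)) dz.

Let u = z**2 + 1, so du = 2*z dz. When z = 0, u = 1; when z = 2, u = 5.
The integral becomes ∫ cos(u) du from 1 to 5, with antiderivative sin(u).
Back in z: F(z) = sin(z**2 + 1).
Then F(2) - F(0) = (sin(5)) - (sin(1)) = sin(5) - sin(1).

sin(5) - sin(1)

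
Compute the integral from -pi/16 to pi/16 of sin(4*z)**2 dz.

-1/8 + pi/16

Use the identity sin^2(4*z) = (1 - cos(8*z))/2.
An antiderivative is F(z) = z/2 - sin(8*z)/16.
Then F(pi/16) - F(-pi/16) = (-1/16 + pi/32) - (1/16 - pi/32) = -1/8 + pi/16.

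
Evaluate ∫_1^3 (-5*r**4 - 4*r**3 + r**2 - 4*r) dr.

-988/3

By the power rule, an antiderivative is F(r) = -r**5 - r**4 + r**3/3 - 2*r**2.
Then F(3) - F(1) = (-333) - (-11/3) = -988/3.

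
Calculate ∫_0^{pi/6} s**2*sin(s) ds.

-2 - sqrt(3)*pi**2/72 + pi/6 + sqrt(3)

Integrate by parts twice (u = s^2, dv = sin(s) ds).
An antiderivative is F(s) = -s**2*cos(s) + 2*s*sin(s) + 2*cos(s).
Then F(pi/6) - F(0) = (-sqrt(3)*pi**2/72 + pi/6 + sqrt(3)) - (2) = -2 - sqrt(3)*pi**2/72 + pi/6 + sqrt(3).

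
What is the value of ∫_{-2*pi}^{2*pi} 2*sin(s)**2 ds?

4*pi

Use the identity sin^2(s) = (1 - cos(2*s))/2.
An antiderivative is F(s) = s - sin(2*s)/2.
Then F(2*pi) - F(-2*pi) = (2*pi) - (-2*pi) = 4*pi.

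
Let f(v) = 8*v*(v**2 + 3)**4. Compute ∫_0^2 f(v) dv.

Let u = v**2 + 3, so du = 2*v dv. When v = 0, u = 3; when v = 2, u = 7.
The integral becomes 4·∫ u**4 du from 3 to 7, with antiderivative 4*u**5/5.
Back in v: F(v) = 4*(v**2 + 3)**5/5.
Then F(2) - F(0) = (67228/5) - (972/5) = 66256/5.

66256/5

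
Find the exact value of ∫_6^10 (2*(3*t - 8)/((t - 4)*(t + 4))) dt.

-5*log(5) + log(3) + 5*log(7)

Factor the denominator: t**2 - 16 = (t + 4)(t - 4).
Partial fractions: 2*(3*t - 8)/((t - 4)*(t + 4)) = 5/(t + 4) + 1/(t - 4).
An antiderivative is F(t) = log(t - 4) + 5*log(t + 4).
Then F(10) - F(6) = (log(3) + 6*log(2) + 5*log(7)) - (6*log(2) + 5*log(5)) = -5*log(5) + log(3) + 5*log(7).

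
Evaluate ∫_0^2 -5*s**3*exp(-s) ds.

Integrate by parts 3 times (u = s^3, dv = -5*exp(-s) ds).
An antiderivative is F(s) = (5*s**3 + 15*s**2 + 30*s + 30)*exp(-s).
Then F(2) - F(0) = (190*exp(-2)) - (30) = -30 + 190*exp(-2).

-30 + 190*exp(-2)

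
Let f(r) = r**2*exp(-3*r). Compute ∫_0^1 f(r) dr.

2/27 - 17*exp(-3)/27

Integrate by parts twice (u = r^2, dv = exp(-3*r) dr).
An antiderivative is F(r) = (-9*r**2 - 6*r - 2)*exp(-3*r)/27.
Then F(1) - F(0) = (-17*exp(-3)/27) - (-2/27) = 2/27 - 17*exp(-3)/27.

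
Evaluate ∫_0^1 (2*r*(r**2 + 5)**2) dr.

Let u = r**2 + 5, so du = 2*r dr. When r = 0, u = 5; when r = 1, u = 6.
The integral becomes ∫ u**2 du from 5 to 6, with antiderivative u**3/3.
Back in r: F(r) = (r**2 + 5)**3/3.
Then F(1) - F(0) = (72) - (125/3) = 91/3.

91/3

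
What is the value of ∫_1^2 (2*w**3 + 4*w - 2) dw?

By the power rule, an antiderivative is F(w) = w**4/2 + 2*w**2 - 2*w.
Then F(2) - F(1) = (12) - (1/2) = 23/2.

23/2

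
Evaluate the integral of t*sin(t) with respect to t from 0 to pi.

pi

Integrate by parts once (u = t, dv = sin(t) dt).
An antiderivative is F(t) = -t*cos(t) + sin(t).
Then F(pi) - F(0) = (pi) - (0) = pi.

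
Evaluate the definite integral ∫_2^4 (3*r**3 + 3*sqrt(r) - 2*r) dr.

184 - 4*sqrt(2)

By the power rule, an antiderivative is F(r) = 3*r**4/4 + 2*r**(3/2) - r**2.
Then F(4) - F(2) = (192) - (4*sqrt(2) + 8) = 184 - 4*sqrt(2).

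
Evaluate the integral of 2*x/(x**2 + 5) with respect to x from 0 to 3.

log(14/5)

Let u = x**2 + 5, so du = 2*x dx. When x = 0, u = 5; when x = 3, u = 14.
The integral becomes ∫ 1/u du from 5 to 14, with antiderivative log(u).
Back in x: F(x) = log(x**2 + 5).
Then F(3) - F(0) = (log(14)) - (log(5)) = log(14/5).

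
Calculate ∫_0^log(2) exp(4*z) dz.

Let u = exp(z), so du = exp(z) dz. When z = 0, u = 1; when z = log(2), u = 2.
The integral becomes ∫ u**3 du from 1 to 2, with antiderivative u**4/4.
Back in z: F(z) = exp(4*z)/4.
Then F(log(2)) - F(0) = (4) - (1/4) = 15/4.

15/4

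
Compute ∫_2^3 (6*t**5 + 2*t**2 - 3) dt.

By the power rule, an antiderivative is F(t) = t**6 + 2*t**3/3 - 3*t.
Then F(3) - F(2) = (738) - (190/3) = 2024/3.

2024/3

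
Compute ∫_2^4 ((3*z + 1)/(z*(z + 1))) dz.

log(50/9)

Factor the denominator: z**2 + z = (z + 1)z.
Partial fractions: (3*z + 1)/(z*(z + 1)) = 2/(z + 1) + 1/z.
An antiderivative is F(z) = log(z) + 2*log(z + 1).
Then F(4) - F(2) = (log(100)) - (log(18)) = log(50/9).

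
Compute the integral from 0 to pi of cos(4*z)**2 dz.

pi/2

Use the identity cos^2(4*z) = (1 + cos(8*z))/2.
An antiderivative is F(z) = z/2 + sin(8*z)/16.
Then F(pi) - F(0) = (pi/2) - (0) = pi/2.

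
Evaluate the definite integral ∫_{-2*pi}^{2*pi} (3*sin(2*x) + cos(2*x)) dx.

0

An antiderivative is F(x) = sin(2*x)/2 - 3*cos(2*x)/2.
Then F(2*pi) - F(-2*pi) = (-3/2) - (-3/2) = 0.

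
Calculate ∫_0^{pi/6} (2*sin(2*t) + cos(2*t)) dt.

An antiderivative is F(t) = sin(2*t)/2 - cos(2*t).
Then F(pi/6) - F(0) = (-1/2 + sqrt(3)/4) - (-1) = sqrt(3)/4 + 1/2.

sqrt(3)/4 + 1/2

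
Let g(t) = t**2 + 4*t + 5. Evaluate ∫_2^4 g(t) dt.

158/3

By the power rule, an antiderivative is F(t) = t**3/3 + 2*t**2 + 5*t.
Then F(4) - F(2) = (220/3) - (62/3) = 158/3.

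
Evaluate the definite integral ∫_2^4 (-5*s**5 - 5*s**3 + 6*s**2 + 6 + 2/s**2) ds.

-7071/2

By the power rule, an antiderivative is F(s) = -5*s**6/6 - 5*s**4/4 + 2*s**3 + 6*s - 2/s.
Then F(4) - F(2) = (-21491/6) - (-139/3) = -7071/2.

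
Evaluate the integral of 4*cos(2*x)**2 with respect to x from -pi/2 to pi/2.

Use the identity cos^2(2*x) = (1 + cos(4*x))/2.
An antiderivative is F(x) = 2*x + sin(4*x)/2.
Then F(pi/2) - F(-pi/2) = (pi) - (-pi) = 2*pi.

2*pi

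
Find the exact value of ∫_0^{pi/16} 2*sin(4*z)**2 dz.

Use the identity sin^2(4*z) = (1 - cos(8*z))/2.
An antiderivative is F(z) = z - sin(8*z)/8.
Then F(pi/16) - F(0) = (-1/8 + pi/16) - (0) = -1/8 + pi/16.

-1/8 + pi/16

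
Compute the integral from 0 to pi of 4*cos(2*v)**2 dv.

2*pi

Use the identity cos^2(2*v) = (1 + cos(4*v))/2.
An antiderivative is F(v) = 2*v + sin(4*v)/2.
Then F(pi) - F(0) = (2*pi) - (0) = 2*pi.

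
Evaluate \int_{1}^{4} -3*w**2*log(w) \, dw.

Integrate by parts once (u = ln w, dv = -3*w**2 dw).
An antiderivative is F(w) = -w**3*(3*log(w) - 1)/3.
Then F(4) - F(1) = (64/3 - 128*log(2)) - (1/3) = 21 - 128*log(2).

21 - 128*log(2)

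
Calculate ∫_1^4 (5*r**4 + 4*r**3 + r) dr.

2571/2

By the power rule, an antiderivative is F(r) = r**5 + r**4 + r**2/2.
Then F(4) - F(1) = (1288) - (5/2) = 2571/2.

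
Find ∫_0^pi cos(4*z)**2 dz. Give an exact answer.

pi/2

Use the identity cos^2(4*z) = (1 + cos(8*z))/2.
An antiderivative is F(z) = z/2 + sin(8*z)/16.
Then F(pi) - F(0) = (pi/2) - (0) = pi/2.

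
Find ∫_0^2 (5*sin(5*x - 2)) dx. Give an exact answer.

Let u = 5*x - 2, so du = 5 dx. When x = 0, u = -2; when x = 2, u = 8.
The integral becomes ∫ sin(u) du from -2 to 8, with antiderivative -cos(u).
Back in x: F(x) = -cos(5*x - 2).
Then F(2) - F(0) = (-cos(8)) - (-cos(2)) = cos(2) - cos(8).

cos(2) - cos(8)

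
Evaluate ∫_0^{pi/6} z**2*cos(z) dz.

-1 + pi**2/72 + sqrt(3)*pi/6

Integrate by parts twice (u = z^2, dv = cos(z) dz).
An antiderivative is F(z) = z**2*sin(z) + 2*z*cos(z) - 2*sin(z).
Then F(pi/6) - F(0) = (-1 + pi**2/72 + sqrt(3)*pi/6) - (0) = -1 + pi**2/72 + sqrt(3)*pi/6.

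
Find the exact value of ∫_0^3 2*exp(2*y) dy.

Let u = 2*y, so du = 2 dy. When y = 0, u = 0; when y = 3, u = 6.
The integral becomes ∫ exp(u) du from 0 to 6, with antiderivative exp(u).
Back in y: F(y) = exp(2*y).
Then F(3) - F(0) = (exp(6)) - (1) = -1 + exp(6).

-1 + exp(6)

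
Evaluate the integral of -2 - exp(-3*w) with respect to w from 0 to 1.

-7/3 + exp(-3)/3

An antiderivative is F(w) = -2*w + exp(-3*w)/3.
Then F(1) - F(0) = (-2 + exp(-3)/3) - (1/3) = -7/3 + exp(-3)/3.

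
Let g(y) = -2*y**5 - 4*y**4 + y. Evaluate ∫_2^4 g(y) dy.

By the power rule, an antiderivative is F(y) = -y**6/3 - 4*y**5/5 + y**2/2.
Then F(4) - F(2) = (-32648/15) - (-674/15) = -10658/5.

-10658/5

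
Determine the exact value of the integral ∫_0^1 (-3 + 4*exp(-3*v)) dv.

An antiderivative is F(v) = -3*v - 4*exp(-3*v)/3.
Then F(1) - F(0) = (-3 - 4*exp(-3)/3) - (-4/3) = -5/3 - 4*exp(-3)/3.

-5/3 - 4*exp(-3)/3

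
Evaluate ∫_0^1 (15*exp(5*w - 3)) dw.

-(3 - 3*exp(5))*exp(-3)

Let u = 5*w - 3, so du = 5 dw. When w = 0, u = -3; when w = 1, u = 2.
The integral becomes 3·∫ exp(u) du from -3 to 2, with antiderivative 3*exp(u).
Back in w: F(w) = 3*exp(5*w - 3).
Then F(1) - F(0) = (3*exp(2)) - (3*exp(-3)) = -(3 - 3*exp(5))*exp(-3).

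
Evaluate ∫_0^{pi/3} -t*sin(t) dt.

Integrate by parts once (u = t, dv = -sin(t) dt).
An antiderivative is F(t) = t*cos(t) - sin(t).
Then F(pi/3) - F(0) = (-sqrt(3)/2 + pi/6) - (0) = -sqrt(3)/2 + pi/6.

-sqrt(3)/2 + pi/6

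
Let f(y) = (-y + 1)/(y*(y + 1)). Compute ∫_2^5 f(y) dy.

log(5/8)

Factor the denominator: y**2 + y = (y + 1)y.
Partial fractions: (-y + 1)/(y*(y + 1)) = -2/(y + 1) + 1/y.
An antiderivative is F(y) = log(y) - 2*log(y + 1).
Then F(5) - F(2) = (log(5/36)) - (log(2/9)) = log(5/8).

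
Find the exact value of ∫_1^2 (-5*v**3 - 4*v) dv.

-99/4

By the power rule, an antiderivative is F(v) = -5*v**4/4 - 2*v**2.
Then F(2) - F(1) = (-28) - (-13/4) = -99/4.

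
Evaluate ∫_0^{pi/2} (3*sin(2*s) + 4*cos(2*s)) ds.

An antiderivative is F(s) = 2*sin(2*s) - 3*cos(2*s)/2.
Then F(pi/2) - F(0) = (3/2) - (-3/2) = 3.

3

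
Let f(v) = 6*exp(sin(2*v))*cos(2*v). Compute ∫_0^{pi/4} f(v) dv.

-3 + 3*E

Let u = sin(2*v), so du = 2*cos(2*v) dv. When v = 0, u = 0; when v = pi/4, u = 1.
The integral becomes 3·∫ exp(u) du from 0 to 1, with antiderivative 3*exp(u).
Back in v: F(v) = 3*exp(sin(2*v)).
Then F(pi/4) - F(0) = (3*E) - (3) = -3 + 3*E.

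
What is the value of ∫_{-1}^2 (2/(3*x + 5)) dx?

-2*log(2)/3 + 2*log(11)/3

An antiderivative is F(x) = 2*log(3*x + 5)/3.
Then F(2) - F(-1) = (2*log(11)/3) - (2*log(2)/3) = -2*log(2)/3 + 2*log(11)/3.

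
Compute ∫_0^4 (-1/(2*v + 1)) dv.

An antiderivative is F(v) = -log(2*v + 1)/2.
Then F(4) - F(0) = (-log(3)) - (0) = -log(3).

-log(3)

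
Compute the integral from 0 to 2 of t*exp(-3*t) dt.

Integrate by parts once (u = t, dv = exp(-3*t) dt).
An antiderivative is F(t) = (-3*t - 1)*exp(-3*t)/9.
Then F(2) - F(0) = (-7*exp(-6)/9) - (-1/9) = (-7 + exp(6))*exp(-6)/9.

(-7 + exp(6))*exp(-6)/9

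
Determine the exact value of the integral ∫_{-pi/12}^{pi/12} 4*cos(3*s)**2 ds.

2/3 + pi/3

Use the identity cos^2(3*s) = (1 + cos(6*s))/2.
An antiderivative is F(s) = 2*s + sin(6*s)/3.
Then F(pi/12) - F(-pi/12) = (1/3 + pi/6) - (-pi/6 - 1/3) = 2/3 + pi/3.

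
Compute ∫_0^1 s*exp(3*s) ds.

1/9 + 2*exp(3)/9

Integrate by parts once (u = s, dv = exp(3*s) ds).
An antiderivative is F(s) = (3*s - 1)*exp(3*s)/9.
Then F(1) - F(0) = (2*exp(3)/9) - (-1/9) = 1/9 + 2*exp(3)/9.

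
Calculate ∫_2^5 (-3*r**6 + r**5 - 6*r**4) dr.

By the power rule, an antiderivative is F(r) = -3*r**7/7 + r**6/6 - 6*r**5/5.
Then F(5) - F(2) = (-1454375/42) - (-8672/105) = -2418177/70.

-2418177/70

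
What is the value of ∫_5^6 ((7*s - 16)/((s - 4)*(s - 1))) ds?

-2*log(2) + 3*log(5)

Factor the denominator: s**2 - 5*s + 4 = (s - 1)(s - 4).
Partial fractions: (7*s - 16)/((s - 4)*(s - 1)) = 3/(s - 1) + 4/(s - 4).
An antiderivative is F(s) = 4*log(s - 4) + 3*log(s - 1).
Then F(6) - F(5) = (4*log(2) + 3*log(5)) - (log(64)) = -2*log(2) + 3*log(5).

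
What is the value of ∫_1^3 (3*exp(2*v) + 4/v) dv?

An antiderivative is F(v) = 3*exp(2*v)/2 + 4*log(v).
Then F(3) - F(1) = (log(81) + 3*exp(6)/2) - (3*exp(2)/2) = -3*exp(2)/2 + log(81) + 3*exp(6)/2.

-3*exp(2)/2 + log(81) + 3*exp(6)/2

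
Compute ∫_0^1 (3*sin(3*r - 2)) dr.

-cos(1) + cos(2)

Let u = 3*r - 2, so du = 3 dr. When r = 0, u = -2; when r = 1, u = 1.
The integral becomes ∫ sin(u) du from -2 to 1, with antiderivative -cos(u).
Back in r: F(r) = -cos(3*r - 2).
Then F(1) - F(0) = (-cos(1)) - (-cos(2)) = -cos(1) + cos(2).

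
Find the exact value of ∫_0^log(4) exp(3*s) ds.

Let u = exp(s), so du = exp(s) ds. When s = 0, u = 1; when s = log(4), u = 4.
The integral becomes ∫ u**2 du from 1 to 4, with antiderivative u**3/3.
Back in s: F(s) = exp(3*s)/3.
Then F(log(4)) - F(0) = (64/3) - (1/3) = 21.

21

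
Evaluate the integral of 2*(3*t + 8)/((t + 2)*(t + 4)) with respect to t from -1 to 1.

-2*log(3) + 4*log(5)

Factor the denominator: t**2 + 6*t + 8 = (t + 4)(t + 2).
Partial fractions: 2*(3*t + 8)/((t + 2)*(t + 4)) = 4/(t + 4) + 2/(t + 2).
An antiderivative is F(t) = 2*log(t + 2) + 4*log(t + 4).
Then F(1) - F(-1) = (2*log(3) + 4*log(5)) - (log(81)) = -2*log(3) + 4*log(5).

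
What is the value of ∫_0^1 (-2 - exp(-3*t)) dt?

An antiderivative is F(t) = -2*t + exp(-3*t)/3.
Then F(1) - F(0) = (-2 + exp(-3)/3) - (1/3) = -7/3 + exp(-3)/3.

-7/3 + exp(-3)/3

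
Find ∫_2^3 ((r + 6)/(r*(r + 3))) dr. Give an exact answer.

Factor the denominator: r**2 + 3*r = (r + 3)r.
Partial fractions: (r + 6)/(r*(r + 3)) = -1/(r + 3) + 2/r.
An antiderivative is F(r) = 2*log(r) - log(r + 3).
Then F(3) - F(2) = (log(3/2)) - (log(4/5)) = log(15/8).

log(15/8)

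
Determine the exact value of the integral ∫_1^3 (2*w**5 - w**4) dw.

By the power rule, an antiderivative is F(w) = w**6/3 - w**5/5.
Then F(3) - F(1) = (972/5) - (2/15) = 2914/15.

2914/15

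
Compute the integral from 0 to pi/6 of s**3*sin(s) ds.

Integrate by parts 3 times (u = s^3, dv = sin(s) ds).
An antiderivative is F(s) = -s**3*cos(s) + 3*s**2*sin(s) + 6*s*cos(s) - 6*sin(s).
Then F(pi/6) - F(0) = (-3 - sqrt(3)*pi**3/432 + pi**2/24 + sqrt(3)*pi/2) - (0) = -3 - sqrt(3)*pi**3/432 + pi**2/24 + sqrt(3)*pi/2.

-3 - sqrt(3)*pi**3/432 + pi**2/24 + sqrt(3)*pi/2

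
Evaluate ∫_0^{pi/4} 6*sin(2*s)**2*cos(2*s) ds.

1

Let u = sin(2*s), so du = 2*cos(2*s) ds. When s = 0, u = 0; when s = pi/4, u = 1.
The integral becomes 3·∫ u**2 du from 0 to 1, with antiderivative u**3.
Back in s: F(s) = sin(2*s)**3.
Then F(pi/4) - F(0) = (1) - (0) = 1.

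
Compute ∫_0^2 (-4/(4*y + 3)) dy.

An antiderivative is F(y) = -log(4*y + 3).
Then F(2) - F(0) = (-log(11)) - (-log(3)) = log(3/11).

log(3/11)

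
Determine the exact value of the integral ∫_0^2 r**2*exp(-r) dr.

2 - 10*exp(-2)

Integrate by parts twice (u = r^2, dv = exp(-r) dr).
An antiderivative is F(r) = (-r**2 - 2*r - 2)*exp(-r).
Then F(2) - F(0) = (-10*exp(-2)) - (-2) = 2 - 10*exp(-2).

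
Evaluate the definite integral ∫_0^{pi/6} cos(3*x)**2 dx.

Use the identity cos^2(3*x) = (1 + cos(6*x))/2.
An antiderivative is F(x) = x/2 + sin(6*x)/12.
Then F(pi/6) - F(0) = (pi/12) - (0) = pi/12.

pi/12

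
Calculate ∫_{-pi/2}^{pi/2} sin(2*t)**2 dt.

pi/2

Use the identity sin^2(2*t) = (1 - cos(4*t))/2.
An antiderivative is F(t) = t/2 - sin(4*t)/8.
Then F(pi/2) - F(-pi/2) = (pi/4) - (-pi/4) = pi/2.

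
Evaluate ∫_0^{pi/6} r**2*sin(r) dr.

-2 - sqrt(3)*pi**2/72 + pi/6 + sqrt(3)

Integrate by parts twice (u = r^2, dv = sin(r) dr).
An antiderivative is F(r) = -r**2*cos(r) + 2*r*sin(r) + 2*cos(r).
Then F(pi/6) - F(0) = (-sqrt(3)*pi**2/72 + pi/6 + sqrt(3)) - (2) = -2 - sqrt(3)*pi**2/72 + pi/6 + sqrt(3).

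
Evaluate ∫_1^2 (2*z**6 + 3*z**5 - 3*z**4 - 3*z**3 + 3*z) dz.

By the power rule, an antiderivative is F(z) = 2*z**7/7 + z**6/2 - 3*z**5/5 - 3*z**4/4 + 3*z**2/2.
Then F(2) - F(1) = (1518/35) - (131/140) = 5941/140.

5941/140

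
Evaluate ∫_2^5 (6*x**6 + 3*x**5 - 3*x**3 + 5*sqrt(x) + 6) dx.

By the power rule, an antiderivative is F(x) = 6*x**7/7 + x**6/2 - 3*x**4/4 + 10*x**(3/2)/3 + 6*x.
Then F(5) - F(2) = (50*sqrt(5)/3 + 2081465/28) - (20*sqrt(2)/3 + 992/7) = -20*sqrt(2)/3 + 50*sqrt(5)/3 + 2077497/28.

-20*sqrt(2)/3 + 50*sqrt(5)/3 + 2077497/28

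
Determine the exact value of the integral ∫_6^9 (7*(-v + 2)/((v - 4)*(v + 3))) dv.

Factor the denominator: v**2 - v - 12 = (v + 3)(v - 4).
Partial fractions: 7*(-v + 2)/((v - 4)*(v + 3)) = -5/(v + 3) - 2/(v - 4).
An antiderivative is F(v) = -2*log(v - 4) - 5*log(v + 3).
Then F(9) - F(6) = (-10*log(2) - 5*log(3) - 2*log(5)) - (-10*log(3) - 2*log(2)) = -8*log(2) - 2*log(5) + 5*log(3).

-8*log(2) - 2*log(5) + 5*log(3)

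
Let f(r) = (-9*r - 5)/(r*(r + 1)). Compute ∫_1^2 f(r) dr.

Factor the denominator: r**2 + r = (r + 1)r.
Partial fractions: (-9*r - 5)/(r*(r + 1)) = -4/(r + 1) - 5/r.
An antiderivative is F(r) = -5*log(r) - 4*log(r + 1).
Then F(2) - F(1) = (-4*log(3) - 5*log(2)) - (-log(16)) = -4*log(3) - log(2).

-4*log(3) - log(2)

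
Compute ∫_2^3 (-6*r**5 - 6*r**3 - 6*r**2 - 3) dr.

By the power rule, an antiderivative is F(r) = -r**6 - 3*r**4/2 - 2*r**3 - 3*r.
Then F(3) - F(2) = (-1827/2) - (-110) = -1607/2.

-1607/2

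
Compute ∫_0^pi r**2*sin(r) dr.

Integrate by parts twice (u = r^2, dv = sin(r) dr).
An antiderivative is F(r) = -r**2*cos(r) + 2*r*sin(r) + 2*cos(r).
Then F(pi) - F(0) = (-2 + pi**2) - (2) = -4 + pi**2.

-4 + pi**2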